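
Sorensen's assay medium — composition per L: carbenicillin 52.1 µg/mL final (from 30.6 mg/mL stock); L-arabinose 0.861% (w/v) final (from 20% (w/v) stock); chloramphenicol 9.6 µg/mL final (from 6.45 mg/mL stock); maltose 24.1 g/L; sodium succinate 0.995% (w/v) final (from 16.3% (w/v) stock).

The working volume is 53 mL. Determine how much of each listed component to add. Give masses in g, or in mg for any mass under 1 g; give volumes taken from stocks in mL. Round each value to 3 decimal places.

carbenicillin 0.090 mL; L-arabinose 2.282 mL; chloramphenicol 0.079 mL; maltose 1.277 g; sodium succinate 3.235 mL

Working volume: 53 mL = 0.053 L.
carbenicillin: V = C2·V2/C1 = 52.1 µg/mL × 53 mL ÷ 30600 µg/mL = 0.090 mL
L-arabinose: V = C2·V2/C1 = 0.861% ÷ 20% × 53 mL = 2.282 mL
chloramphenicol: C1V1 = C2V2 → 9.6 µg/mL × 53 mL ÷ 6450 µg/mL = 0.079 mL
maltose: 24.1 g/L × 0.053 L = 1.277 g
sodium succinate: dilute stock: 0.995% ÷ 16.3% × 53 mL = 3.235 mL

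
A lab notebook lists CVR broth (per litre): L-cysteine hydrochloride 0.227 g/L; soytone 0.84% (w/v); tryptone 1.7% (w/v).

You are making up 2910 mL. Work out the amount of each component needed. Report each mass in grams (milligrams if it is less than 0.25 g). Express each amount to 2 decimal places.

L-cysteine hydrochloride 0.66 g; soytone 24.44 g; tryptone 49.47 g

Working volume: 2910 mL = 2.91 L.
L-cysteine hydrochloride: 0.227 g/L × 2.91 L = 0.66 g
soytone: 0.84% w/v = 8.4 g/L → 8.4 × 2.91 L = 24.44 g
tryptone: 1.7 g per 100 mL × 2910 mL ÷ 100 = 49.47 g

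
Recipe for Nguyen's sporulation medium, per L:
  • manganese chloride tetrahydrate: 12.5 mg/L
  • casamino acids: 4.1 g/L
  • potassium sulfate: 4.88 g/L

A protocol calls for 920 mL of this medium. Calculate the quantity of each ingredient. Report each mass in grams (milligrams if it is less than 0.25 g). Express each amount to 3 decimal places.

manganese chloride tetrahydrate 11.500 mg; casamino acids 3.772 g; potassium sulfate 4.490 g

Target volume = 920 mL = 0.92 L.
manganese chloride tetrahydrate: 12.5 mg/L × 0.92 L = 11.500 mg
casamino acids: 4.1 g/L × 0.92 L = 3.772 g
potassium sulfate: 4.88 g/L × 0.92 L = 4.490 g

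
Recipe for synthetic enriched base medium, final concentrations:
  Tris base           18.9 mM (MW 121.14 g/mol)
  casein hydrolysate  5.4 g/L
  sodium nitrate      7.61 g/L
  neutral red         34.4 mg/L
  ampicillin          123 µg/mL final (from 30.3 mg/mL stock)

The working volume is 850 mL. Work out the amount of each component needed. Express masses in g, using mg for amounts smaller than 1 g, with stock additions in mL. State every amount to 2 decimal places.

Tris base 1.95 g; casein hydrolysate 4.59 g; sodium nitrate 6.47 g; neutral red 29.24 mg; ampicillin 3.45 mL

Target volume = 850 mL = 0.85 L.
Tris base: 18.9 mmol/L × 121.14 g/mol × 0.85 L ÷ 1000 = 1.95 g
casein hydrolysate: 5.4 g/L × 0.85 L = 4.59 g
sodium nitrate: 7.61 g/L × 0.85 L = 6.47 g
neutral red: 34.4 mg/L × 0.85 L = 29.24 mg
ampicillin: dilute stock: 123 µg/mL × 850 mL ÷ 30300 µg/mL = 3.45 mL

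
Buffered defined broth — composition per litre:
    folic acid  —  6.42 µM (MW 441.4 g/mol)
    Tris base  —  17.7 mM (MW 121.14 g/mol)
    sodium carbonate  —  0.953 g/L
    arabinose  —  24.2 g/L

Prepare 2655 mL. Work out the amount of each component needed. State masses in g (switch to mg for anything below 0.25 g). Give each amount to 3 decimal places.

Target volume = 2655 mL = 2.655 L.
folic acid: 6.42 µmol/L × 441.4 g/mol × 2.655 L ÷ 1000 = 7.524 mg
Tris base: 17.7 mmol/L × 121.14 g/mol × 2.655 L ÷ 1000 = 5.693 g
sodium carbonate: 0.953 g/L × 2.655 L = 2.530 g
arabinose: 24.2 g/L × 2.655 L = 64.251 g

folic acid 7.524 mg; Tris base 5.693 g; sodium carbonate 2.530 g; arabinose 64.251 g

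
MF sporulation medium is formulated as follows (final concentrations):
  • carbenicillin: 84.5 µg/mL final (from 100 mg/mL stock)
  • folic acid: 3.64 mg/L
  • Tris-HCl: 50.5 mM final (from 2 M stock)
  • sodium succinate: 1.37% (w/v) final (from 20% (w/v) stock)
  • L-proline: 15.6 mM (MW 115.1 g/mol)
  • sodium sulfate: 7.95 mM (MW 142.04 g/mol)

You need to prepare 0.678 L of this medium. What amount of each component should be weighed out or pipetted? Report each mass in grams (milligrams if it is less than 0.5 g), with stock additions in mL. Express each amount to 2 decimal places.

carbenicillin 0.57 mL; folic acid 2.47 mg; Tris-HCl 17.12 mL; sodium succinate 46.44 mL; L-proline 1.22 g; sodium sulfate 0.77 g

Working volume: 0.678 L.
carbenicillin: dilute stock: 84.5 µg/mL × 678 mL ÷ 100000 µg/mL = 0.57 mL
folic acid: 3.64 mg/L × 0.678 L = 2.47 mg
Tris-HCl: V = C2·V2/C1 = 50.5 mM × 678 mL ÷ 2000 mM = 17.12 mL
sodium succinate: dilute stock: 1.37% ÷ 20% × 678 mL = 46.44 mL
L-proline: 15.6 mmol/L × 115.1 g/mol × 0.678 L ÷ 1000 = 1.22 g
sodium sulfate: 7.95 mmol/L × 142.04 g/mol × 0.678 L ÷ 1000 = 0.77 g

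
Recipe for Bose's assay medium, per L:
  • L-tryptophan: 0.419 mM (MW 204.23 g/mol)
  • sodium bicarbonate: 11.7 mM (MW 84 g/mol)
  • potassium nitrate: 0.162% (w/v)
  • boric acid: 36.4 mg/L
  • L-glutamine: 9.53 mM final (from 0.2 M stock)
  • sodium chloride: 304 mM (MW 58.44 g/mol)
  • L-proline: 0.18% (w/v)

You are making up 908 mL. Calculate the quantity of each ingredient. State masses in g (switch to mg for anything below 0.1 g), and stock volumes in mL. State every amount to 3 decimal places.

Scale factor relative to 1 L: 0.908.
L-tryptophan: 0.419 mmol/L × 204.23 mg/mmol × 0.908 L = 77.700 mg
sodium bicarbonate: 11.7 mmol/L × 84 g/mol × 0.908 L ÷ 1000 = 0.892 g
potassium nitrate: 0.162 g per 100 mL × 908 mL ÷ 100 = 1.471 g
boric acid: 36.4 mg/L × 0.908 L = 33.051 mg
L-glutamine: V = C2·V2/C1 = 9.53 mM × 908 mL ÷ 200 mM = 43.266 mL
sodium chloride: 304 mmol/L × 58.44 g/mol × 0.908 L ÷ 1000 = 16.131 g
L-proline: 0.18 g per 100 mL × 908 mL ÷ 100 = 1.634 g

L-tryptophan 77.700 mg; sodium bicarbonate 0.892 g; potassium nitrate 1.471 g; boric acid 33.051 mg; L-glutamine 43.266 mL; sodium chloride 16.131 g; L-proline 1.634 g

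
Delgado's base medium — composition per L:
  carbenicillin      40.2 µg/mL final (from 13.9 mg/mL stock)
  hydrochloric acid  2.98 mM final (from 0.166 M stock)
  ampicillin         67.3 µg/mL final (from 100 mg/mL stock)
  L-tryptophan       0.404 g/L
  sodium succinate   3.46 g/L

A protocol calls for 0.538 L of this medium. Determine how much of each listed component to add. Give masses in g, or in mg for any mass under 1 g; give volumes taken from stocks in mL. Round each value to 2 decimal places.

carbenicillin 1.56 mL; hydrochloric acid 9.66 mL; ampicillin 0.36 mL; L-tryptophan 217.35 mg; sodium succinate 1.86 g

Scale factor relative to 1 L: 0.538.
carbenicillin: C1V1 = C2V2 → 40.2 µg/mL × 538 mL ÷ 13900 µg/mL = 1.56 mL
hydrochloric acid: C1V1 = C2V2 → 2.98 mM × 538 mL ÷ 166 mM = 9.66 mL
ampicillin: dilute stock: 67.3 µg/mL × 538 mL ÷ 100000 µg/mL = 0.36 mL
L-tryptophan: 0.404 g/L × 0.538 L = 0.217352 g = 217.35 mg
sodium succinate: 3.46 g/L × 0.538 L = 1.86 g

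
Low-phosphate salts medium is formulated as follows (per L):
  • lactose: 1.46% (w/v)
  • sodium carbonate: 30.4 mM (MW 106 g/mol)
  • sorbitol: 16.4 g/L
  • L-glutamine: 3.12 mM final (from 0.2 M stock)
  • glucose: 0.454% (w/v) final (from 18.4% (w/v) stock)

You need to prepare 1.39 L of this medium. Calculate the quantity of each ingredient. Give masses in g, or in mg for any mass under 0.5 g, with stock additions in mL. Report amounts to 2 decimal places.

Working volume: 1.39 L.
lactose: 1.46 g per 100 mL × 1390 mL ÷ 100 = 20.29 g
sodium carbonate: 30.4 mmol/L × 106 g/mol × 1.39 L ÷ 1000 = 4.48 g
sorbitol: 16.4 g/L × 1.39 L = 22.80 g
L-glutamine: V = C2·V2/C1 = 3.12 mM × 1390 mL ÷ 200 mM = 21.68 mL
glucose: V = C2·V2/C1 = 0.454% ÷ 18.4% × 1390 mL = 34.30 mL

lactose 20.29 g; sodium carbonate 4.48 g; sorbitol 22.80 g; L-glutamine 21.68 mL; glucose 34.30 mL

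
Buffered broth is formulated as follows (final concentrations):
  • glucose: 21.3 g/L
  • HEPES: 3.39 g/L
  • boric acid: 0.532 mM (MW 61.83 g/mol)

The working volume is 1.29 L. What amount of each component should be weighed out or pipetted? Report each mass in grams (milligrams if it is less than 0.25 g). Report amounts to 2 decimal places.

Scale factor relative to 1 L: 1.29.
glucose: 21.3 g/L × 1.29 L = 27.48 g
HEPES: 3.39 g/L × 1.29 L = 4.37 g
boric acid: 0.532 mmol/L × 61.83 mg/mmol × 1.29 L = 42.43 mg

glucose 27.48 g; HEPES 4.37 g; boric acid 42.43 mg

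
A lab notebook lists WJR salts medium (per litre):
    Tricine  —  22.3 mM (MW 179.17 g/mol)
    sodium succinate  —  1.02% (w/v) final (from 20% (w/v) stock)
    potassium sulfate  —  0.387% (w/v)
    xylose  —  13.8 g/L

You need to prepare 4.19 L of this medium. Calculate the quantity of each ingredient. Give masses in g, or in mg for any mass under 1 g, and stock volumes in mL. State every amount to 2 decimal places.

Tricine 16.74 g; sodium succinate 213.69 mL; potassium sulfate 16.22 g; xylose 57.82 g

Working volume: 4.19 L.
Tricine: 22.3 mmol/L × 179.17 g/mol × 4.19 L ÷ 1000 = 16.74 g
sodium succinate: V = C2·V2/C1 = 1.02% ÷ 20% × 4190 mL = 213.69 mL
potassium sulfate: 0.387% w/v = 3.87 g/L → 3.87 × 4.19 L = 16.22 g
xylose: 13.8 g/L × 4.19 L = 57.82 g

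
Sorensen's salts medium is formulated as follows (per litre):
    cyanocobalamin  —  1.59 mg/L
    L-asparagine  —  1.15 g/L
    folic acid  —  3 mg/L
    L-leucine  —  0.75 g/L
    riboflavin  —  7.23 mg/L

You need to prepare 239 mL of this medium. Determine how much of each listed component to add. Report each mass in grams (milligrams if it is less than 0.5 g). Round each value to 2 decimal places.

Scale factor relative to 1 L: 0.239.
cyanocobalamin: 1.59 mg/L × 0.239 L = 0.38 mg
L-asparagine: 1.15 g/L × 0.239 L = 0.27485 g = 274.85 mg
folic acid: 3 mg/L × 0.239 L = 0.72 mg
L-leucine: 0.75 g/L × 0.239 L = 0.17925 g = 179.25 mg
riboflavin: 7.23 mg/L × 0.239 L = 1.73 mg

cyanocobalamin 0.38 mg; L-asparagine 274.85 mg; folic acid 0.72 mg; L-leucine 179.25 mg; riboflavin 1.73 mg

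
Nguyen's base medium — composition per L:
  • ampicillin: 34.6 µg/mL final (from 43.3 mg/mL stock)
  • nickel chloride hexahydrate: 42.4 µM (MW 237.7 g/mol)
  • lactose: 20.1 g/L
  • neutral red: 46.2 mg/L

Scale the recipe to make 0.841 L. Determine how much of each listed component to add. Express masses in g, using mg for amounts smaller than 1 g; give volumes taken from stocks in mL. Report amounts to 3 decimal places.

ampicillin 0.672 mL; nickel chloride hexahydrate 8.476 mg; lactose 16.904 g; neutral red 38.854 mg

Scale factor relative to 1 L: 0.841.
ampicillin: C1V1 = C2V2 → 34.6 µg/mL × 841 mL ÷ 43300 µg/mL = 0.672 mL
nickel chloride hexahydrate: 42.4 µmol/L × 237.7 g/mol × 0.841 L ÷ 1000 = 8.476 mg
lactose: 20.1 g/L × 0.841 L = 16.904 g
neutral red: 46.2 mg/L × 0.841 L = 38.854 mg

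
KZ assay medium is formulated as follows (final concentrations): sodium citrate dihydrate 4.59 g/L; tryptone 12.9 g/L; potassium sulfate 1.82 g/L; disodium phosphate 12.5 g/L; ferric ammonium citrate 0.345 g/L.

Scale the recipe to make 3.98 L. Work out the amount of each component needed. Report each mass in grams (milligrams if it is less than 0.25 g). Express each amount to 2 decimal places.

sodium citrate dihydrate 18.27 g; tryptone 51.34 g; potassium sulfate 7.24 g; disodium phosphate 49.75 g; ferric ammonium citrate 1.37 g

Working volume: 3.98 L.
sodium citrate dihydrate: 4.59 g/L × 3.98 L = 18.27 g
tryptone: 12.9 g/L × 3.98 L = 51.34 g
potassium sulfate: 1.82 g/L × 3.98 L = 7.24 g
disodium phosphate: 12.5 g/L × 3.98 L = 49.75 g
ferric ammonium citrate: 0.345 g/L × 3.98 L = 1.37 g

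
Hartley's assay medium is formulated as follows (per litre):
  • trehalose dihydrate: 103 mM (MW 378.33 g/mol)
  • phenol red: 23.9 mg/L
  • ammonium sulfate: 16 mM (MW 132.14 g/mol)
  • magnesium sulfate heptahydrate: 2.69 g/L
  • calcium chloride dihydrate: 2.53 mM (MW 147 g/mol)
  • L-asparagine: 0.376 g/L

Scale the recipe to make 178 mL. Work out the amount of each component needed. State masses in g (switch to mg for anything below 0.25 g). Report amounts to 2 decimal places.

trehalose dihydrate 6.94 g; phenol red 4.25 mg; ammonium sulfate 0.38 g; magnesium sulfate heptahydrate 0.48 g; calcium chloride dihydrate 66.20 mg; L-asparagine 66.93 mg

Scale factor relative to 1 L: 0.178.
trehalose dihydrate: 103 mmol/L × 378.33 g/mol × 0.178 L ÷ 1000 = 6.94 g
phenol red: 23.9 mg/L × 0.178 L = 4.25 mg
ammonium sulfate: 16 mmol/L × 132.14 g/mol × 0.178 L ÷ 1000 = 0.38 g
magnesium sulfate heptahydrate: 2.69 g/L × 0.178 L = 0.48 g
calcium chloride dihydrate: 2.53 mmol/L × 147 mg/mmol × 0.178 L = 66.20 mg
L-asparagine: 0.376 g/L × 0.178 L = 0.066928 g = 66.93 mg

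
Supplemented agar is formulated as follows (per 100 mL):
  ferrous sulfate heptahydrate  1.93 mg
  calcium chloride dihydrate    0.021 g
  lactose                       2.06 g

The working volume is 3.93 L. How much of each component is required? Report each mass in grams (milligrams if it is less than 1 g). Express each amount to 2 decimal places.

Scale factor = 3930 mL / 100 mL = 39.3.
ferrous sulfate heptahydrate: 1.93 mg × (3930 mL / 100 mL) = 75.85 mg
calcium chloride dihydrate: 0.021 g × (3930 mL / 100 mL) = 0.8253 g = 825.30 mg
lactose: 2.06 g × (3930 mL / 100 mL) = 80.96 g

ferrous sulfate heptahydrate 75.85 mg; calcium chloride dihydrate 825.30 mg; lactose 80.96 g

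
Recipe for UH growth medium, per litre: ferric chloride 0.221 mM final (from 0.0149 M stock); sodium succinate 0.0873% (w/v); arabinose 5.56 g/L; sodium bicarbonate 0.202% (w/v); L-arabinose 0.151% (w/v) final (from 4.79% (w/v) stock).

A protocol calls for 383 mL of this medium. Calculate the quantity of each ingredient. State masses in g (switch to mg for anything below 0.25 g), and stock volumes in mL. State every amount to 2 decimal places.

Working volume: 383 mL = 0.383 L.
ferric chloride: C1V1 = C2V2 → 0.221 mM × 383 mL ÷ 14.9 mM = 5.68 mL
sodium succinate: 0.0873% w/v = 0.873 g/L → 0.873 × 0.383 L = 0.33 g
arabinose: 5.56 g/L × 0.383 L = 2.13 g
sodium bicarbonate: 0.202 g per 100 mL × 383 mL ÷ 100 = 0.77 g
L-arabinose: V = C2·V2/C1 = 0.151% ÷ 4.79% × 383 mL = 12.07 mL

ferric chloride 5.68 mL; sodium succinate 0.33 g; arabinose 2.13 g; sodium bicarbonate 0.77 g; L-arabinose 12.07 mL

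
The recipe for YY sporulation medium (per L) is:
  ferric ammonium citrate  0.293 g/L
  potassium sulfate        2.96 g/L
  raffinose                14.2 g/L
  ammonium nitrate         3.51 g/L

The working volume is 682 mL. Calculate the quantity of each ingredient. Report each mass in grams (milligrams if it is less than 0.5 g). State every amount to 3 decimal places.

Scale factor relative to 1 L: 0.682.
ferric ammonium citrate: 0.293 g/L × 0.682 L = 0.199826 g = 199.826 mg
potassium sulfate: 2.96 g/L × 0.682 L = 2.019 g
raffinose: 14.2 g/L × 0.682 L = 9.684 g
ammonium nitrate: 3.51 g/L × 0.682 L = 2.394 g

ferric ammonium citrate 199.826 mg; potassium sulfate 2.019 g; raffinose 9.684 g; ammonium nitrate 2.394 g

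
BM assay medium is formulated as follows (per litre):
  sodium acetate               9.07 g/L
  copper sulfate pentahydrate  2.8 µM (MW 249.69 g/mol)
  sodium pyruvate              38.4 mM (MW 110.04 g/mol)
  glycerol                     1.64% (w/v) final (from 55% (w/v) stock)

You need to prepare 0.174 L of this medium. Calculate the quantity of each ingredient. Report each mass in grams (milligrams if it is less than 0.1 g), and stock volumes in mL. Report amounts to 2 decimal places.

Scale factor relative to 1 L: 0.174.
sodium acetate: 9.07 g/L × 0.174 L = 1.58 g
copper sulfate pentahydrate: 2.8 µmol/L × 249.69 g/mol × 0.174 L ÷ 1000 = 0.12 mg
sodium pyruvate: 38.4 mmol/L × 110.04 g/mol × 0.174 L ÷ 1000 = 0.74 g
glycerol: V = C2·V2/C1 = 1.64% ÷ 55% × 174 mL = 5.19 mL

sodium acetate 1.58 g; copper sulfate pentahydrate 0.12 mg; sodium pyruvate 0.74 g; glycerol 5.19 mL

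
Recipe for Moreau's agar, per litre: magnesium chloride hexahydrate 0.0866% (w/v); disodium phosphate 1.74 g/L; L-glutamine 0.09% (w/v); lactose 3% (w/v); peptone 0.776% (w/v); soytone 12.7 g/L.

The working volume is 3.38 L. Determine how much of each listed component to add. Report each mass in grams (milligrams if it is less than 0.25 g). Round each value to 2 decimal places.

magnesium chloride hexahydrate 2.93 g; disodium phosphate 5.88 g; L-glutamine 3.04 g; lactose 101.40 g; peptone 26.23 g; soytone 42.93 g

Scale factor relative to 1 L: 3.38.
magnesium chloride hexahydrate: 0.0866 g per 100 mL × 3380 mL ÷ 100 = 2.93 g
disodium phosphate: 1.74 g/L × 3.38 L = 5.88 g
L-glutamine: 0.09 g per 100 mL × 3380 mL ÷ 100 = 3.04 g
lactose: 3% w/v = 30 g/L → 30 × 3.38 L = 101.40 g
peptone: 0.776 g per 100 mL × 3380 mL ÷ 100 = 26.23 g
soytone: 12.7 g/L × 3.38 L = 42.93 g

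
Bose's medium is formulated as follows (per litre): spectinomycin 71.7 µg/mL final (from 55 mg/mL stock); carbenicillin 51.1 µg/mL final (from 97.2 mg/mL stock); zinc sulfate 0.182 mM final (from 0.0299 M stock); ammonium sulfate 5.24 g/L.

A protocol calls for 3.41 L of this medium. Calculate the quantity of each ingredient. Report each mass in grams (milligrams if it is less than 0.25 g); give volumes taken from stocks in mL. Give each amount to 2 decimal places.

spectinomycin 4.45 mL; carbenicillin 1.79 mL; zinc sulfate 20.76 mL; ammonium sulfate 17.87 g

Working volume: 3.41 L.
spectinomycin: V = C2·V2/C1 = 71.7 µg/mL × 3410 mL ÷ 55000 µg/mL = 4.45 mL
carbenicillin: dilute stock: 51.1 µg/mL × 3410 mL ÷ 97200 µg/mL = 1.79 mL
zinc sulfate: V = C2·V2/C1 = 0.182 mM × 3410 mL ÷ 29.9 mM = 20.76 mL
ammonium sulfate: 5.24 g/L × 3.41 L = 17.87 g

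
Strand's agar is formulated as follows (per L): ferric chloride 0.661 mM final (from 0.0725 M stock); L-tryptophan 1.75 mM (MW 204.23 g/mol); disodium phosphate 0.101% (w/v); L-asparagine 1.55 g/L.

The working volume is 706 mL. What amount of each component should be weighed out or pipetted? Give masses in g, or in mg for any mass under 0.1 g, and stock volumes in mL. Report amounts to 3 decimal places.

ferric chloride 6.437 mL; L-tryptophan 0.252 g; disodium phosphate 0.713 g; L-asparagine 1.094 g

Scale factor relative to 1 L: 0.706.
ferric chloride: C1V1 = C2V2 → 0.661 mM × 706 mL ÷ 72.5 mM = 6.437 mL
L-tryptophan: 1.75 mmol/L × 204.23 g/mol × 0.706 L ÷ 1000 = 0.252 g
disodium phosphate: 0.101 g per 100 mL × 706 mL ÷ 100 = 0.713 g
L-asparagine: 1.55 g/L × 0.706 L = 1.094 g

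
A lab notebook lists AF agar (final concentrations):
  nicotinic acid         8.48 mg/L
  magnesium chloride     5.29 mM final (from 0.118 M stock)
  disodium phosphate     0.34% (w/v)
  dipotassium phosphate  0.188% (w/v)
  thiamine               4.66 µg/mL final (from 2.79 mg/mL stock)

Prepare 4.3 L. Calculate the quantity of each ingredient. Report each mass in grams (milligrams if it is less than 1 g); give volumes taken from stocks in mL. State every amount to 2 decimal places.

nicotinic acid 36.46 mg; magnesium chloride 192.77 mL; disodium phosphate 14.62 g; dipotassium phosphate 8.08 g; thiamine 7.18 mL

Working volume: 4.3 L.
nicotinic acid: 8.48 mg/L × 4.3 L = 36.46 mg
magnesium chloride: dilute stock: 5.29 mM × 4300 mL ÷ 118 mM = 192.77 mL
disodium phosphate: 0.34% w/v = 3.4 g/L → 3.4 × 4.3 L = 14.62 g
dipotassium phosphate: 0.188 g per 100 mL × 4300 mL ÷ 100 = 8.08 g
thiamine: dilute stock: 4.66 µg/mL × 4300 mL ÷ 2790 µg/mL = 7.18 mL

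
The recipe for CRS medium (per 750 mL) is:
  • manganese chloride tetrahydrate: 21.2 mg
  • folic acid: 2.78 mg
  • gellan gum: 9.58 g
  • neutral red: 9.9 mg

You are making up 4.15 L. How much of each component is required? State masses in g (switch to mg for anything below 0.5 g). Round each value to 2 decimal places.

manganese chloride tetrahydrate 117.31 mg; folic acid 15.38 mg; gellan gum 53.01 g; neutral red 54.78 mg

Ratio of target to recipe volume: 4150 / 750 = 5.53333.
manganese chloride tetrahydrate: 21.2 mg × (4150 mL / 750 mL) = 117.31 mg
folic acid: 2.78 mg × (4150 mL / 750 mL) = 15.38 mg
gellan gum: 9.58 g × (4150 mL / 750 mL) = 53.01 g
neutral red: 9.9 mg × (4150 mL / 750 mL) = 54.78 mg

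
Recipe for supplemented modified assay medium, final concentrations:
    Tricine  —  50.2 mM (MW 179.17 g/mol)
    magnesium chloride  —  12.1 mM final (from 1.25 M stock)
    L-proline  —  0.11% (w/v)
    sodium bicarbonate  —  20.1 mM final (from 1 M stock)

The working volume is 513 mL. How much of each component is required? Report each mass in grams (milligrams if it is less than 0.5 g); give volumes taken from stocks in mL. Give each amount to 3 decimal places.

Tricine 4.614 g; magnesium chloride 4.966 mL; L-proline 0.564 g; sodium bicarbonate 10.311 mL

Working volume: 513 mL = 0.513 L.
Tricine: 50.2 mmol/L × 179.17 g/mol × 0.513 L ÷ 1000 = 4.614 g
magnesium chloride: V = C2·V2/C1 = 12.1 mM × 513 mL ÷ 1250 mM = 4.966 mL
L-proline: 0.11 g per 100 mL × 513 mL ÷ 100 = 0.564 g
sodium bicarbonate: V = C2·V2/C1 = 20.1 mM × 513 mL ÷ 1000 mM = 10.311 mL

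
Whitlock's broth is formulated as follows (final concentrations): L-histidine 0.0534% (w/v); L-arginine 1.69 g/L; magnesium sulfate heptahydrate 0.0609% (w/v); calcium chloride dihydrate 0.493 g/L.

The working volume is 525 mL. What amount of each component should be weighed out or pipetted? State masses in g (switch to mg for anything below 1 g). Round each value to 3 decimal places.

L-histidine 280.350 mg; L-arginine 887.250 mg; magnesium sulfate heptahydrate 319.725 mg; calcium chloride dihydrate 258.825 mg

Working volume: 525 mL = 0.525 L.
L-histidine: 0.0534 g per 100 mL × 525 mL ÷ 100 = 0.28035 g = 280.350 mg
L-arginine: 1.69 g/L × 0.525 L = 0.88725 g = 887.250 mg
magnesium sulfate heptahydrate: 0.0609 g per 100 mL × 525 mL ÷ 100 = 0.319725 g = 319.725 mg
calcium chloride dihydrate: 0.493 g/L × 0.525 L = 0.258825 g = 258.825 mg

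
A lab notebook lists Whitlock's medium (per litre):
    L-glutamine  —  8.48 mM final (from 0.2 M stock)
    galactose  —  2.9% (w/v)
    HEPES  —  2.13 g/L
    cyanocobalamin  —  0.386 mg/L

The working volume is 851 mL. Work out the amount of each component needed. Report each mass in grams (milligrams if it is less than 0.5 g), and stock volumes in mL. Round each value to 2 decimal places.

L-glutamine 36.08 mL; galactose 24.68 g; HEPES 1.81 g; cyanocobalamin 0.33 mg

Target volume = 851 mL = 0.851 L.
L-glutamine: dilute stock: 8.48 mM × 851 mL ÷ 200 mM = 36.08 mL
galactose: 2.9 g per 100 mL × 851 mL ÷ 100 = 24.68 g
HEPES: 2.13 g/L × 0.851 L = 1.81 g
cyanocobalamin: 0.386 mg/L × 0.851 L = 0.33 mg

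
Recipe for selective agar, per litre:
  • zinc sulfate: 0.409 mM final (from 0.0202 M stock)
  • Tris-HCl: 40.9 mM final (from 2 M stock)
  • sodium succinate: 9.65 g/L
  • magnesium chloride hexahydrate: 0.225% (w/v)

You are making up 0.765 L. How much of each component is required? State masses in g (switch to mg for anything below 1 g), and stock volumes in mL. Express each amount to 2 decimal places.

zinc sulfate 15.49 mL; Tris-HCl 15.64 mL; sodium succinate 7.38 g; magnesium chloride hexahydrate 1.72 g

Working volume: 0.765 L.
zinc sulfate: dilute stock: 0.409 mM × 765 mL ÷ 20.2 mM = 15.49 mL
Tris-HCl: dilute stock: 40.9 mM × 765 mL ÷ 2000 mM = 15.64 mL
sodium succinate: 9.65 g/L × 0.765 L = 7.38 g
magnesium chloride hexahydrate: 0.225 g per 100 mL × 765 mL ÷ 100 = 1.72 g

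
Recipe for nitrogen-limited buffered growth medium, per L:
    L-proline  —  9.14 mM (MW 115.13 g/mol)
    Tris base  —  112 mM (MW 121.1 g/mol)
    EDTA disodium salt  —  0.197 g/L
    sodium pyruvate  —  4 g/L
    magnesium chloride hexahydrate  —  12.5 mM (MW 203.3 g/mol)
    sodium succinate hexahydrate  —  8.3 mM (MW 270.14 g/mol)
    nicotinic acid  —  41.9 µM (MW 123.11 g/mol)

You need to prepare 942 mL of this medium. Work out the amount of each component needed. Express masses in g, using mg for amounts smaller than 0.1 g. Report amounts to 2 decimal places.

Target volume = 942 mL = 0.942 L.
L-proline: 9.14 mmol/L × 115.13 g/mol × 0.942 L ÷ 1000 = 0.99 g
Tris base: 112 mmol/L × 121.1 g/mol × 0.942 L ÷ 1000 = 12.78 g
EDTA disodium salt: 0.197 g/L × 0.942 L = 0.19 g
sodium pyruvate: 4 g/L × 0.942 L = 3.77 g
magnesium chloride hexahydrate: 12.5 mmol/L × 203.3 g/mol × 0.942 L ÷ 1000 = 2.39 g
sodium succinate hexahydrate: 8.3 mmol/L × 270.14 g/mol × 0.942 L ÷ 1000 = 2.11 g
nicotinic acid: 41.9 µmol/L × 123.11 g/mol × 0.942 L ÷ 1000 = 4.86 mg

L-proline 0.99 g; Tris base 12.78 g; EDTA disodium salt 0.19 g; sodium pyruvate 3.77 g; magnesium chloride hexahydrate 2.39 g; sodium succinate hexahydrate 2.11 g; nicotinic acid 4.86 mg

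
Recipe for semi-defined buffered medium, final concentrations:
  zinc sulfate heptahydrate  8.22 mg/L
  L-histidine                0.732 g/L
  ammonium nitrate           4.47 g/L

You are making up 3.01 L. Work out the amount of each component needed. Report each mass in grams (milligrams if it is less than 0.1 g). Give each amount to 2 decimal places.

zinc sulfate heptahydrate 24.74 mg; L-histidine 2.20 g; ammonium nitrate 13.45 g

Working volume: 3.01 L.
zinc sulfate heptahydrate: 8.22 mg/L × 3.01 L = 24.74 mg
L-histidine: 0.732 g/L × 3.01 L = 2.20 g
ammonium nitrate: 4.47 g/L × 3.01 L = 13.45 g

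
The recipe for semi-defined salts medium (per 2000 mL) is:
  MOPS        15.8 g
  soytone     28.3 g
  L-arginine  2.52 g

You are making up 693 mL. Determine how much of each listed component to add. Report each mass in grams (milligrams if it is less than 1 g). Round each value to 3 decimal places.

MOPS 5.475 g; soytone 9.806 g; L-arginine 873.180 mg

Scale factor = 693 mL / 2000 mL = 0.3465.
MOPS: 15.8 g × (693 mL / 2000 mL) = 5.475 g
soytone: 28.3 g × (693 mL / 2000 mL) = 9.806 g
L-arginine: 2.52 g × (693 mL / 2000 mL) = 0.87318 g = 873.180 mg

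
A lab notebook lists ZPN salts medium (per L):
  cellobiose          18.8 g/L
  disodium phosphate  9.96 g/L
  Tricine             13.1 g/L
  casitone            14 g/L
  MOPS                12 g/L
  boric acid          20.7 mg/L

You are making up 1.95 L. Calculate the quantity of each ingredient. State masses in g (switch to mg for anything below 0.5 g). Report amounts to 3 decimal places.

cellobiose 36.660 g; disodium phosphate 19.422 g; Tricine 25.545 g; casitone 27.300 g; MOPS 23.400 g; boric acid 40.365 mg

Scale factor relative to 1 L: 1.95.
cellobiose: 18.8 g/L × 1.95 L = 36.660 g
disodium phosphate: 9.96 g/L × 1.95 L = 19.422 g
Tricine: 13.1 g/L × 1.95 L = 25.545 g
casitone: 14 g/L × 1.95 L = 27.300 g
MOPS: 12 g/L × 1.95 L = 23.400 g
boric acid: 20.7 mg/L × 1.95 L = 40.365 mg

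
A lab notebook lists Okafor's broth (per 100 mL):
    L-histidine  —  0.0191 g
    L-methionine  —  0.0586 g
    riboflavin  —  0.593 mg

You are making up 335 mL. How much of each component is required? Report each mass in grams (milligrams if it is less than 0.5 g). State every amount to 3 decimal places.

Scale factor = 335 mL / 100 mL = 3.35.
L-histidine: 0.0191 g × (335 mL / 100 mL) = 0.063985 g = 63.985 mg
L-methionine: 0.0586 g × (335 mL / 100 mL) = 0.19631 g = 196.310 mg
riboflavin: 0.593 mg × (335 mL / 100 mL) = 1.987 mg

L-histidine 63.985 mg; L-methionine 196.310 mg; riboflavin 1.987 mg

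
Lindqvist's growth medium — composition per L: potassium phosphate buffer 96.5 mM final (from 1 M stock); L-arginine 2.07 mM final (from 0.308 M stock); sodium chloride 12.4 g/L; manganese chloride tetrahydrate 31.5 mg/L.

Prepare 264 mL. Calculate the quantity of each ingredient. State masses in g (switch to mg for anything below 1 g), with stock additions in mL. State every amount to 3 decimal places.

potassium phosphate buffer 25.476 mL; L-arginine 1.774 mL; sodium chloride 3.274 g; manganese chloride tetrahydrate 8.316 mg

Working volume: 264 mL = 0.264 L.
potassium phosphate buffer: dilute stock: 96.5 mM × 264 mL ÷ 1000 mM = 25.476 mL
L-arginine: V = C2·V2/C1 = 2.07 mM × 264 mL ÷ 308 mM = 1.774 mL
sodium chloride: 12.4 g/L × 0.264 L = 3.274 g
manganese chloride tetrahydrate: 31.5 mg/L × 0.264 L = 8.316 mg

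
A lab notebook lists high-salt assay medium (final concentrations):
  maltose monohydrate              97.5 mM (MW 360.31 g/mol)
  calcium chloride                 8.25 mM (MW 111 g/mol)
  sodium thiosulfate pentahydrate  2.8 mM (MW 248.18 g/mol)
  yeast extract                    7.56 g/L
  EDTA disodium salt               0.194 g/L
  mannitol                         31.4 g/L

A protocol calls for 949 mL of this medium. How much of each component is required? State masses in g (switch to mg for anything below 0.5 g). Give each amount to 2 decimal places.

maltose monohydrate 33.34 g; calcium chloride 0.87 g; sodium thiosulfate pentahydrate 0.66 g; yeast extract 7.17 g; EDTA disodium salt 184.11 mg; mannitol 29.80 g

Target volume = 949 mL = 0.949 L.
maltose monohydrate: 97.5 mmol/L × 360.31 g/mol × 0.949 L ÷ 1000 = 33.34 g
calcium chloride: 8.25 mmol/L × 111 g/mol × 0.949 L ÷ 1000 = 0.87 g
sodium thiosulfate pentahydrate: 2.8 mmol/L × 248.18 g/mol × 0.949 L ÷ 1000 = 0.66 g
yeast extract: 7.56 g/L × 0.949 L = 7.17 g
EDTA disodium salt: 0.194 g/L × 0.949 L = 0.184106 g = 184.11 mg
mannitol: 31.4 g/L × 0.949 L = 29.80 g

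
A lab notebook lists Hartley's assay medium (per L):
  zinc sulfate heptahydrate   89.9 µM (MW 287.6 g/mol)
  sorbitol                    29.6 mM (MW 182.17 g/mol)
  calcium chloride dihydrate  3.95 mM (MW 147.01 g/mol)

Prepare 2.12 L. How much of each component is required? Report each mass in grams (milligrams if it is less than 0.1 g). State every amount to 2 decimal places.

zinc sulfate heptahydrate 54.81 mg; sorbitol 11.43 g; calcium chloride dihydrate 1.23 g

Scale factor relative to 1 L: 2.12.
zinc sulfate heptahydrate: 89.9 µmol/L × 287.6 g/mol × 2.12 L ÷ 1000 = 54.81 mg
sorbitol: 29.6 mmol/L × 182.17 g/mol × 2.12 L ÷ 1000 = 11.43 g
calcium chloride dihydrate: 3.95 mmol/L × 147.01 g/mol × 2.12 L ÷ 1000 = 1.23 g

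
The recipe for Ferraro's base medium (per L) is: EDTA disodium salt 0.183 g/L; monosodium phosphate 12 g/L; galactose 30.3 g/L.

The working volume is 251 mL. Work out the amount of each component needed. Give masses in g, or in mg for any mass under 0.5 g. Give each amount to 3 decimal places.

Target volume = 251 mL = 0.251 L.
EDTA disodium salt: 0.183 g/L × 0.251 L = 0.045933 g = 45.933 mg
monosodium phosphate: 12 g/L × 0.251 L = 3.012 g
galactose: 30.3 g/L × 0.251 L = 7.605 g

EDTA disodium salt 45.933 mg; monosodium phosphate 3.012 g; galactose 7.605 g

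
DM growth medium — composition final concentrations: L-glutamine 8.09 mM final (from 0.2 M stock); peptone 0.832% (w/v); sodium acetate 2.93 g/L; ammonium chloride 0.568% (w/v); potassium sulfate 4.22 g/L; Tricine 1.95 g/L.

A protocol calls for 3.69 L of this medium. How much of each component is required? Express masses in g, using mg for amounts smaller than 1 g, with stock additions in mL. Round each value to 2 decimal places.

L-glutamine 149.26 mL; peptone 30.70 g; sodium acetate 10.81 g; ammonium chloride 20.96 g; potassium sulfate 15.57 g; Tricine 7.20 g

Working volume: 3.69 L.
L-glutamine: C1V1 = C2V2 → 8.09 mM × 3690 mL ÷ 200 mM = 149.26 mL
peptone: 0.832 g per 100 mL × 3690 mL ÷ 100 = 30.70 g
sodium acetate: 2.93 g/L × 3.69 L = 10.81 g
ammonium chloride: 0.568 g per 100 mL × 3690 mL ÷ 100 = 20.96 g
potassium sulfate: 4.22 g/L × 3.69 L = 15.57 g
Tricine: 1.95 g/L × 3.69 L = 7.20 g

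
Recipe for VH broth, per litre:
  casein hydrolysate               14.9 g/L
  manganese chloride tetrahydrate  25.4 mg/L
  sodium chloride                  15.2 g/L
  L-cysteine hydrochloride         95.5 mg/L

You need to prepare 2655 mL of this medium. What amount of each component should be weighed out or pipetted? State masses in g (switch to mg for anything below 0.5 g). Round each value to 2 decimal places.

casein hydrolysate 39.56 g; manganese chloride tetrahydrate 67.44 mg; sodium chloride 40.36 g; L-cysteine hydrochloride 253.55 mg

Target volume = 2655 mL = 2.655 L.
casein hydrolysate: 14.9 g/L × 2.655 L = 39.56 g
manganese chloride tetrahydrate: 25.4 mg/L × 2.655 L = 67.44 mg
sodium chloride: 15.2 g/L × 2.655 L = 40.36 g
L-cysteine hydrochloride: 95.5 mg/L × 2.655 L = 253.55 mg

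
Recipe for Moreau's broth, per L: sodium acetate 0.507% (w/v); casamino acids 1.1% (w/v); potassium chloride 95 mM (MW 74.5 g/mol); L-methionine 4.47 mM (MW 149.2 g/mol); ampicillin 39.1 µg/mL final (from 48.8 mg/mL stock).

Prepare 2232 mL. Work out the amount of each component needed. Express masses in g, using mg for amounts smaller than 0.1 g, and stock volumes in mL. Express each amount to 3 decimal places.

Scale factor relative to 1 L: 2.232.
sodium acetate: 0.507 g per 100 mL × 2232 mL ÷ 100 = 11.316 g
casamino acids: 1.1 g per 100 mL × 2232 mL ÷ 100 = 24.552 g
potassium chloride: 95 mmol/L × 74.5 g/mol × 2.232 L ÷ 1000 = 15.797 g
L-methionine: 4.47 mmol/L × 149.2 g/mol × 2.232 L ÷ 1000 = 1.489 g
ampicillin: V = C2·V2/C1 = 39.1 µg/mL × 2232 mL ÷ 48800 µg/mL = 1.788 mL

sodium acetate 11.316 g; casamino acids 24.552 g; potassium chloride 15.797 g; L-methionine 1.489 g; ampicillin 1.788 mL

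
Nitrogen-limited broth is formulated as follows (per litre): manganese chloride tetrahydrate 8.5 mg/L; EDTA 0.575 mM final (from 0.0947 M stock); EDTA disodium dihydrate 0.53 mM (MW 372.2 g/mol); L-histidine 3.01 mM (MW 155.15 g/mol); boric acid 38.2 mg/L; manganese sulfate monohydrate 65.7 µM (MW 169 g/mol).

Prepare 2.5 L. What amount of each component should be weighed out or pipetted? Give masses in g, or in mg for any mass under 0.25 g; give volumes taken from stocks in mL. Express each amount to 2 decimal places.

manganese chloride tetrahydrate 21.25 mg; EDTA 15.18 mL; EDTA disodium dihydrate 0.49 g; L-histidine 1.17 g; boric acid 95.50 mg; manganese sulfate monohydrate 27.76 mg

Working volume: 2.5 L.
manganese chloride tetrahydrate: 8.5 mg/L × 2.5 L = 21.25 mg
EDTA: V = C2·V2/C1 = 0.575 mM × 2500 mL ÷ 94.7 mM = 15.18 mL
EDTA disodium dihydrate: 0.53 mmol/L × 372.2 g/mol × 2.5 L ÷ 1000 = 0.49 g
L-histidine: 3.01 mmol/L × 155.15 g/mol × 2.5 L ÷ 1000 = 1.17 g
boric acid: 38.2 mg/L × 2.5 L = 95.50 mg
manganese sulfate monohydrate: 65.7 µmol/L × 169 g/mol × 2.5 L ÷ 1000 = 27.76 mg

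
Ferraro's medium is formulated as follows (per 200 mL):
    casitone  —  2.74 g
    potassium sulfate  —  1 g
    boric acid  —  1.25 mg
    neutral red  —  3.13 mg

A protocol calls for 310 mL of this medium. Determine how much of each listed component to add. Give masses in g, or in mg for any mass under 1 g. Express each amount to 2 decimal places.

Ratio of target to recipe volume: 310 / 200 = 1.55.
casitone: 2.74 g × (310 mL / 200 mL) = 4.25 g
potassium sulfate: 1 g × (310 mL / 200 mL) = 1.55 g
boric acid: 1.25 mg × (310 mL / 200 mL) = 1.94 mg
neutral red: 3.13 mg × (310 mL / 200 mL) = 4.85 mg

casitone 4.25 g; potassium sulfate 1.55 g; boric acid 1.94 mg; neutral red 4.85 mg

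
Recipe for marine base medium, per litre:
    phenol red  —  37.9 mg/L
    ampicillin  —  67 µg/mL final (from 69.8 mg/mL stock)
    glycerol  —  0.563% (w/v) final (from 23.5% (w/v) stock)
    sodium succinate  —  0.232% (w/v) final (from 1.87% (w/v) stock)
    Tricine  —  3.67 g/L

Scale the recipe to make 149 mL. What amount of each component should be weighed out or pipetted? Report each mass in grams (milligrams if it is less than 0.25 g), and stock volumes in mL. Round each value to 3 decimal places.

phenol red 5.647 mg; ampicillin 0.143 mL; glycerol 3.570 mL; sodium succinate 18.486 mL; Tricine 0.547 g

Working volume: 149 mL = 0.149 L.
phenol red: 37.9 mg/L × 0.149 L = 5.647 mg
ampicillin: C1V1 = C2V2 → 67 µg/mL × 149 mL ÷ 69800 µg/mL = 0.143 mL
glycerol: V = C2·V2/C1 = 0.563% ÷ 23.5% × 149 mL = 3.570 mL
sodium succinate: C1V1 = C2V2 → 0.232% ÷ 1.87% × 149 mL = 18.486 mL
Tricine: 3.67 g/L × 0.149 L = 0.547 g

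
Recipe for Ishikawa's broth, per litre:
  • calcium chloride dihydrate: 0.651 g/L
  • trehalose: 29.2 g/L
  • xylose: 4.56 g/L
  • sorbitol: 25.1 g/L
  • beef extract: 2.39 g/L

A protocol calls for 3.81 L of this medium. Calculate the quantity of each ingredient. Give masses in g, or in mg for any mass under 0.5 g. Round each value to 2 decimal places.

calcium chloride dihydrate 2.48 g; trehalose 111.25 g; xylose 17.37 g; sorbitol 95.63 g; beef extract 9.11 g

Working volume: 3.81 L.
calcium chloride dihydrate: 0.651 g/L × 3.81 L = 2.48 g
trehalose: 29.2 g/L × 3.81 L = 111.25 g
xylose: 4.56 g/L × 3.81 L = 17.37 g
sorbitol: 25.1 g/L × 3.81 L = 95.63 g
beef extract: 2.39 g/L × 3.81 L = 9.11 g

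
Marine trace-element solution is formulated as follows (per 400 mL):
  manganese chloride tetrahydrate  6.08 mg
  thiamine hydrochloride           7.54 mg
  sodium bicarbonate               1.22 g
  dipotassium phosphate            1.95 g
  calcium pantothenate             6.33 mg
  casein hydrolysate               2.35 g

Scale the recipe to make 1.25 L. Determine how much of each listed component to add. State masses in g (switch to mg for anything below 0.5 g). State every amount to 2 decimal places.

Ratio of target to recipe volume: 1250 / 400 = 3.125.
manganese chloride tetrahydrate: 6.08 mg × (1250 mL / 400 mL) = 19.00 mg
thiamine hydrochloride: 7.54 mg × (1250 mL / 400 mL) = 23.56 mg
sodium bicarbonate: 1.22 g × (1250 mL / 400 mL) = 3.81 g
dipotassium phosphate: 1.95 g × (1250 mL / 400 mL) = 6.09 g
calcium pantothenate: 6.33 mg × (1250 mL / 400 mL) = 19.78 mg
casein hydrolysate: 2.35 g × (1250 mL / 400 mL) = 7.34 g

manganese chloride tetrahydrate 19.00 mg; thiamine hydrochloride 23.56 mg; sodium bicarbonate 3.81 g; dipotassium phosphate 6.09 g; calcium pantothenate 19.78 mg; casein hydrolysate 7.34 g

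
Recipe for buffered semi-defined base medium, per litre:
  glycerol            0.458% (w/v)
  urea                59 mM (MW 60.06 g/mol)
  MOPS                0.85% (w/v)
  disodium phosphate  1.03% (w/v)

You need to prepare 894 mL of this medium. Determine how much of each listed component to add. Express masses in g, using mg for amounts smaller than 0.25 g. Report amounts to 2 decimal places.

Working volume: 894 mL = 0.894 L.
glycerol: 0.458 g per 100 mL × 894 mL ÷ 100 = 4.09 g
urea: 59 mmol/L × 60.06 g/mol × 0.894 L ÷ 1000 = 3.17 g
MOPS: 0.85% w/v = 8.5 g/L → 8.5 × 0.894 L = 7.60 g
disodium phosphate: 1.03% w/v = 10.3 g/L → 10.3 × 0.894 L = 9.21 g

glycerol 4.09 g; urea 3.17 g; MOPS 7.60 g; disodium phosphate 9.21 g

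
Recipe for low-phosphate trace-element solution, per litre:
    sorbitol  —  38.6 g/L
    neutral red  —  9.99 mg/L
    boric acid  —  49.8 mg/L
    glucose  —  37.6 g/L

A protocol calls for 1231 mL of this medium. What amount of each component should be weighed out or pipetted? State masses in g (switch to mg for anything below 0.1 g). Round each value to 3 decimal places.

sorbitol 47.517 g; neutral red 12.298 mg; boric acid 61.304 mg; glucose 46.286 g

Target volume = 1231 mL = 1.231 L.
sorbitol: 38.6 g/L × 1.231 L = 47.517 g
neutral red: 9.99 mg/L × 1.231 L = 12.298 mg
boric acid: 49.8 mg/L × 1.231 L = 61.304 mg
glucose: 37.6 g/L × 1.231 L = 46.286 g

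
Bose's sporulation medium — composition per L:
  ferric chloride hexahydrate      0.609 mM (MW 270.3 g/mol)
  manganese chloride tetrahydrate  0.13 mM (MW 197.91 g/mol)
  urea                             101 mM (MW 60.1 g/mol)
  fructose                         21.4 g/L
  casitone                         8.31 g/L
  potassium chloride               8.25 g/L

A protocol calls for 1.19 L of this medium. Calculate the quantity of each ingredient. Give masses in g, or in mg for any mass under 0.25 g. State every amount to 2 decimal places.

ferric chloride hexahydrate 195.89 mg; manganese chloride tetrahydrate 30.62 mg; urea 7.22 g; fructose 25.47 g; casitone 9.89 g; potassium chloride 9.82 g

Scale factor relative to 1 L: 1.19.
ferric chloride hexahydrate: 0.609 mmol/L × 270.3 mg/mmol × 1.19 L = 195.89 mg
manganese chloride tetrahydrate: 0.13 mmol/L × 197.91 mg/mmol × 1.19 L = 30.62 mg
urea: 101 mmol/L × 60.1 g/mol × 1.19 L ÷ 1000 = 7.22 g
fructose: 21.4 g/L × 1.19 L = 25.47 g
casitone: 8.31 g/L × 1.19 L = 9.89 g
potassium chloride: 8.25 g/L × 1.19 L = 9.82 g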